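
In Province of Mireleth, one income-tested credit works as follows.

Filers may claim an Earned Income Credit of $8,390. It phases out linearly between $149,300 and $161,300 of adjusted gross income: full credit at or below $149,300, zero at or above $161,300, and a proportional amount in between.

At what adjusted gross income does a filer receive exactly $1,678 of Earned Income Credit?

$158,900

$1,678 is 1,678/8,390 of the full $8,390, so 6,712/8,390 of the $12,000 range has been used: income = $149,300 + $12,000 × 6,712/8,390 = $158,900.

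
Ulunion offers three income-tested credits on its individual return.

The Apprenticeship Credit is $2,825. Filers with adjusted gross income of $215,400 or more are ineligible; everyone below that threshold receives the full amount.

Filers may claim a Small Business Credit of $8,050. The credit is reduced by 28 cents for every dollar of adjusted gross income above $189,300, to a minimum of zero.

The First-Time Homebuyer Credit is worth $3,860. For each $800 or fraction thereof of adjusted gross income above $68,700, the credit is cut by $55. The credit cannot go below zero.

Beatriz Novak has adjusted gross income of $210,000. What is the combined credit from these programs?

Apprenticeship Credit: $210,000 is below the $215,400 cutoff, so the full $2,825 applies.
Small Business Credit: 28% of the $20,700 excess over $189,300 is $5,796; credit = $8,050 − $5,796 = $2,254.
First-Time Homebuyer Credit: income exceeds $68,700 by $141,300 → 177 increments × $55 = $9,735 ≥ base, so the credit is $0.
Total: $2,825 + $2,254 + $0 = $5,079.

$5,079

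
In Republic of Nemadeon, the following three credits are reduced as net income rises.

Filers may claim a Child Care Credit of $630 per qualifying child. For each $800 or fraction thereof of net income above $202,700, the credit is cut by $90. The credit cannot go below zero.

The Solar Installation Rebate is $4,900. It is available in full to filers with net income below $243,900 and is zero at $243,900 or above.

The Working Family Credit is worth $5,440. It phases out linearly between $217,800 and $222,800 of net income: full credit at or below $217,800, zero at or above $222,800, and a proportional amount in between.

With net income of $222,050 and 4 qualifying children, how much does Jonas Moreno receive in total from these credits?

Child Care Credit: base = 4 × $630 = $2,520. income exceeds $202,700 by $19,350, which is 25 full-or-partial $800 increments; reduction = 25 × $90 = $2,250, leaving $270.
Solar Installation Rebate: $222,050 is below the $243,900 cutoff, so the full $4,900 applies.
Working Family Credit: $222,050 is $4,250 into a $5,000 phase-out range, leaving 750/5,000 of the credit: $5,440 × 750/5,000 = $816.
Total: $270 + $4,900 + $816 = $5,986.

$5,986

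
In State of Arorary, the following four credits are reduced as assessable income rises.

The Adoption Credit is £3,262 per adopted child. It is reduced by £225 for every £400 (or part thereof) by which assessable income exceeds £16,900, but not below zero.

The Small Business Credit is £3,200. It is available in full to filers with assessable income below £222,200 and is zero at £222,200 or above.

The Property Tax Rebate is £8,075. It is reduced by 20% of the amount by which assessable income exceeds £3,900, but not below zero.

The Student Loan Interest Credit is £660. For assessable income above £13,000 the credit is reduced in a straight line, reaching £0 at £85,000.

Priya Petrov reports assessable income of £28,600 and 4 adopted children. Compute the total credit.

£13,150

Adoption Credit: base = 4 × £3,262 = £13,048. income exceeds £16,900 by £11,700, which is 30 full-or-partial £400 increments; reduction = 30 × £225 = £6,750, leaving £6,298.
Small Business Credit: £28,600 is below the £222,200 cutoff, so the full £3,200 applies.
Property Tax Rebate: 20% of the £24,700 excess over £3,900 is £4,940; credit = £8,075 − £4,940 = £3,135.
Student Loan Interest Credit: £28,600 is £15,600 into a £72,000 phase-out range, leaving 56,400/72,000 of the credit: £660 × 56,400/72,000 = £517.
Total: £6,298 + £3,200 + £3,135 + £517 = £13,150.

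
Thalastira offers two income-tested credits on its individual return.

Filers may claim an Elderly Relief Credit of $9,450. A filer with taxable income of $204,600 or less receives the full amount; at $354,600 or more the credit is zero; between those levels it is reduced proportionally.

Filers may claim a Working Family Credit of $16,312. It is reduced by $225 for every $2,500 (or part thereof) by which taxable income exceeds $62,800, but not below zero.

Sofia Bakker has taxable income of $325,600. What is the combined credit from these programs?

$1,827

Elderly Relief Credit: $325,600 is $121,000 into a $150,000 phase-out range, leaving 29,000/150,000 of the credit: $9,450 × 29,000/150,000 = $1,827.
Working Family Credit: income exceeds $62,800 by $262,800 → 106 increments × $225 = $23,850 ≥ base, so the credit is $0.
Total: $1,827 + $0 = $1,827.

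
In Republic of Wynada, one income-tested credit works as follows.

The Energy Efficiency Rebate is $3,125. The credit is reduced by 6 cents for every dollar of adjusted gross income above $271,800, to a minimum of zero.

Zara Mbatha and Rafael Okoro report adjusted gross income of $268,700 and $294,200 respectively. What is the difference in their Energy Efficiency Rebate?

Zara ($268,700): Energy Efficiency Rebate: $268,700 is at or below the $271,800 threshold, so the full $3,125 applies.
Rafael ($294,200): Energy Efficiency Rebate: 6% of the $22,400 excess over $271,800 is $1,344; credit = $3,125 − $1,344 = $1,781.
Difference: |$3,125 − $1,781| = $1,344.

$1,344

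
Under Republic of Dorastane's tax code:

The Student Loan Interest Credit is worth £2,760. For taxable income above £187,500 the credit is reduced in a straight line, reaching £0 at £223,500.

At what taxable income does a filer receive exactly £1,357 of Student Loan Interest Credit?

£205,800

£1,357 is 1,357/2,760 of the full £2,760, so 1,403/2,760 of the £36,000 range has been used: income = £187,500 + £36,000 × 1,403/2,760 = £205,800.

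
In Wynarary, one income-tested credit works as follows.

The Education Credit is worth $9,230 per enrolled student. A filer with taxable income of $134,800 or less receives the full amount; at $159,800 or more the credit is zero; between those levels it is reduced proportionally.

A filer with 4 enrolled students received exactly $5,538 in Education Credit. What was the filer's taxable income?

$156,050

Full credit = 4 × $9,230 = $36,920.
$5,538 is 5,538/36,920 of the full $36,920, so 31,382/36,920 of the $25,000 range has been used: income = $134,800 + $25,000 × 31,382/36,920 = $156,050.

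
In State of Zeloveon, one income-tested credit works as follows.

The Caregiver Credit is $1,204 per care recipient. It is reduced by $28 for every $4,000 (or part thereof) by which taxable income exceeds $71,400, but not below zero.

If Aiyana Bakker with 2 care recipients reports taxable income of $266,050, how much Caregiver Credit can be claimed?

Caregiver Credit: base = 2 × $1,204 = $2,408. income exceeds $71,400 by $194,650, which is 49 full-or-partial $4,000 increments; reduction = 49 × $28 = $1,372, leaving $1,036.

$1,036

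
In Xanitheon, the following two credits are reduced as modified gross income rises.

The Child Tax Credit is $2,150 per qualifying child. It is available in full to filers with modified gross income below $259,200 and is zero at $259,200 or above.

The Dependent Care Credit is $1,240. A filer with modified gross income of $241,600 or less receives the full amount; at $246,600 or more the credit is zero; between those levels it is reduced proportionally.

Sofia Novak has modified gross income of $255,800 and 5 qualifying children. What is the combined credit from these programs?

Child Tax Credit: base = 5 × $2,150 = $10,750. $255,800 is below the $259,200 cutoff, so the full $10,750 applies.
Dependent Care Credit: $255,800 is at or above $246,600, so the credit is $0.
Total: $10,750 + $0 = $10,750.

$10,750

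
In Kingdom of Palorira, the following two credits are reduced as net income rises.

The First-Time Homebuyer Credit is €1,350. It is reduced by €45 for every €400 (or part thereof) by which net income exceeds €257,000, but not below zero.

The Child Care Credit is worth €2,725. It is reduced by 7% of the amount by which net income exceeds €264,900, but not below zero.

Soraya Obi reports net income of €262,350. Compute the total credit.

€3,445

First-Time Homebuyer Credit: income exceeds €257,000 by €5,350, which is 14 full-or-partial €400 increments; reduction = 14 × €45 = €630, leaving €720.
Child Care Credit: €262,350 is at or below the €264,900 threshold, so the full €2,725 applies.
Total: €720 + €2,725 = €3,445.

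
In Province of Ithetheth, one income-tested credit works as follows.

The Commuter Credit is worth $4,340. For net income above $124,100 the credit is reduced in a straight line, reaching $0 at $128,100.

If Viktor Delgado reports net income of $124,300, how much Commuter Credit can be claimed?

Commuter Credit: $124,300 is $200 into a $4,000 phase-out range, leaving 3,800/4,000 of the credit: $4,340 × 3,800/4,000 = $4,123.

$4,123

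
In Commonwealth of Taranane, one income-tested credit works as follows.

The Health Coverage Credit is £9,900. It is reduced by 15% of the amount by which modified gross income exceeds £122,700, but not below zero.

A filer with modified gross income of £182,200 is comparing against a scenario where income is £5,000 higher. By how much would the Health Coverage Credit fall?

£750

At £182,200 — 15% of the £59,500 excess over £122,700 is £8,925; credit = £9,900 − £8,925 = £975.
At £187,200 — 15% of the £64,500 excess over £122,700 is £9,675; credit = £9,900 − £9,675 = £225.
Lost: £975 − £225 = £750.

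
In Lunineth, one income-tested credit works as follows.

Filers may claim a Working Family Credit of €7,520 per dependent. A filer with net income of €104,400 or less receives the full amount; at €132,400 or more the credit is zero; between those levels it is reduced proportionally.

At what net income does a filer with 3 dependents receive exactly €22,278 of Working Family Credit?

€104,750

Full credit = 3 × €7,520 = €22,560.
€22,278 is 22,278/22,560 of the full €22,560, so 282/22,560 of the €28,000 range has been used: income = €104,400 + €28,000 × 282/22,560 = €104,750.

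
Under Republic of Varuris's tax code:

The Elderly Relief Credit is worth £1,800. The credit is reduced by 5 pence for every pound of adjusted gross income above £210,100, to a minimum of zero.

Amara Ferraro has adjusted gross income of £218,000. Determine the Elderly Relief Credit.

£1,405

Elderly Relief Credit: 5% of the £7,900 excess over £210,100 is £395; credit = £1,800 − £395 = £1,405.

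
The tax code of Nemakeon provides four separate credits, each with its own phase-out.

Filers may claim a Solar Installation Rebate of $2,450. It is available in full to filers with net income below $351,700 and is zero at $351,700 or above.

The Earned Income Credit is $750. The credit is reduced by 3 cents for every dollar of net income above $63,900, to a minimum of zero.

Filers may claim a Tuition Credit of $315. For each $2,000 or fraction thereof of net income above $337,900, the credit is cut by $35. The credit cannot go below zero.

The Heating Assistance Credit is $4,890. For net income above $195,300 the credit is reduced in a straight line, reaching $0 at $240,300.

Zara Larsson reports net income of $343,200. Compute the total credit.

$2,660

Solar Installation Rebate: $343,200 is below the $351,700 cutoff, so the full $2,450 applies.
Earned Income Credit: 3% of the $279,300 excess over $63,900 is $8,379 ≥ base, so the credit is $0.
Tuition Credit: income exceeds $337,900 by $5,300, which is 3 full-or-partial $2,000 increments; reduction = 3 × $35 = $105, leaving $210.
Heating Assistance Credit: $343,200 is at or above $240,300, so the credit is $0.
Total: $2,450 + $0 + $210 + $0 = $2,660.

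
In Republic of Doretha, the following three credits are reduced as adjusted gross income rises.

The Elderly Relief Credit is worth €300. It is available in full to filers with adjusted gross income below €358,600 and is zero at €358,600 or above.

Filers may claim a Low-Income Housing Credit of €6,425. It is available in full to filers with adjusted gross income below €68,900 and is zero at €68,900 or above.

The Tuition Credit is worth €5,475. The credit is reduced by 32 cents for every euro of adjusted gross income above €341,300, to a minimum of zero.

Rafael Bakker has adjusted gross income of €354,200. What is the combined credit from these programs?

€1,647

Elderly Relief Credit: €354,200 is below the €358,600 cutoff, so the full €300 applies.
Low-Income Housing Credit: €354,200 meets or exceeds the €68,900 cutoff, so the credit is €0.
Tuition Credit: 32% of the €12,900 excess over €341,300 is €4,128; credit = €5,475 − €4,128 = €1,347.
Total: €300 + €0 + €1,347 = €1,647.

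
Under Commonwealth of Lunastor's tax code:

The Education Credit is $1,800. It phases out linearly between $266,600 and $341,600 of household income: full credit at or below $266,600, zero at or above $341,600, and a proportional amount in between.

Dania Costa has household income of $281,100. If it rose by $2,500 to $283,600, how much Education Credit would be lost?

At $281,100 — $281,100 is $14,500 into a $75,000 phase-out range, leaving 60,500/75,000 of the credit: $1,800 × 60,500/75,000 = $1,452.
At $283,600 — $283,600 is $17,000 into a $75,000 phase-out range, leaving 58,000/75,000 of the credit: $1,800 × 58,000/75,000 = $1,392.
Lost: $1,452 − $1,392 = $60.

$60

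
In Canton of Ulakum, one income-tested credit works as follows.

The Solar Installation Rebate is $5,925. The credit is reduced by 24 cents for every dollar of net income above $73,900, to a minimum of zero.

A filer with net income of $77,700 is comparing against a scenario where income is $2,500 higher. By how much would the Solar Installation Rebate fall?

At $77,700 — 24% of the $3,800 excess over $73,900 is $912; credit = $5,925 − $912 = $5,013.
At $80,200 — 24% of the $6,300 excess over $73,900 is $1,512; credit = $5,925 − $1,512 = $4,413.
Lost: $5,013 − $4,413 = $600.

$600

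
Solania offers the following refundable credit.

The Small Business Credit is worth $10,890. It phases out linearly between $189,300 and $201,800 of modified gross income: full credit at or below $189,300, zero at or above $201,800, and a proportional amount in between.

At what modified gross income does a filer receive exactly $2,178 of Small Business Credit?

$199,300

$2,178 is 2,178/10,890 of the full $10,890, so 8,712/10,890 of the $12,500 range has been used: income = $189,300 + $12,500 × 8,712/10,890 = $199,300.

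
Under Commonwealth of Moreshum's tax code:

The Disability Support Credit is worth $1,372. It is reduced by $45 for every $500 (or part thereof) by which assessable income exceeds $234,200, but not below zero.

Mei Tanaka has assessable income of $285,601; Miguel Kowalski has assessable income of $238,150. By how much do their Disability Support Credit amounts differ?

Mei ($285,601): Disability Support Credit: income exceeds $234,200 by $51,401 → 103 increments × $45 = $4,635 ≥ base, so the credit is $0.
Miguel ($238,150): Disability Support Credit: income exceeds $234,200 by $3,950, which is 8 full-or-partial $500 increments; reduction = 8 × $45 = $360, leaving $1,012.
Difference: |$0 − $1,012| = $1,012.

$1,012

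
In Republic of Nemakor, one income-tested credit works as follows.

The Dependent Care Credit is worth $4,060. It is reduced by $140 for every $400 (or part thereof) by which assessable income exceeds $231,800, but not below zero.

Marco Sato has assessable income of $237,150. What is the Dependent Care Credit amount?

Dependent Care Credit: income exceeds $231,800 by $5,350, which is 14 full-or-partial $400 increments; reduction = 14 × $140 = $1,960, leaving $2,100.

$2,100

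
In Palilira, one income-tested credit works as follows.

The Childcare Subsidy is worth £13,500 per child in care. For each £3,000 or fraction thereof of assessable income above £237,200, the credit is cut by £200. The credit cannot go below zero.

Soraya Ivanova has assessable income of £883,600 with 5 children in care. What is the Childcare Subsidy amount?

Childcare Subsidy: base = 5 × £13,500 = £67,500. income exceeds £237,200 by £646,400, which is 216 full-or-partial £3,000 increments; reduction = 216 × £200 = £43,200, leaving £24,300.

£24,300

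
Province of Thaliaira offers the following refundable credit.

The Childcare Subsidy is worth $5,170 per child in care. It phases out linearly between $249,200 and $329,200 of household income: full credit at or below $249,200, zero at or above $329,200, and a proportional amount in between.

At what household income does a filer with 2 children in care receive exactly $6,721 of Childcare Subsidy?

Full credit = 2 × $5,170 = $10,340.
$6,721 is 6,721/10,340 of the full $10,340, so 3,619/10,340 of the $80,000 range has been used: income = $249,200 + $80,000 × 3,619/10,340 = $277,200.

$277,200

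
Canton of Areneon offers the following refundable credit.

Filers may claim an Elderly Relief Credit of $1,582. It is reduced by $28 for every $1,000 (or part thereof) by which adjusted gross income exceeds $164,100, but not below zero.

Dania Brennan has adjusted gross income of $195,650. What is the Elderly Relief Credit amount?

$686

Elderly Relief Credit: income exceeds $164,100 by $31,550, which is 32 full-or-partial $1,000 increments; reduction = 32 × $28 = $896, leaving $686.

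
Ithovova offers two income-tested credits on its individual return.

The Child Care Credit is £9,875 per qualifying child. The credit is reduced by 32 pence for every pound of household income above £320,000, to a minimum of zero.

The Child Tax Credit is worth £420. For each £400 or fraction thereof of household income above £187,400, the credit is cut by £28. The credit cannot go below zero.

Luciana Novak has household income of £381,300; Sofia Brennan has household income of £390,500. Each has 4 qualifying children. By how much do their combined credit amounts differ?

Luciana (£381,300): Child Care Credit: base = 4 × £9,875 = £39,500. 32% of the £61,300 excess over £320,000 is £19,616; credit = £39,500 − £19,616 = £19,884. Child Tax Credit: income exceeds £187,400 by £193,900 → 485 increments × £28 = £13,580 ≥ base, so the credit is £0. total £19,884 + £0 = £19,884
Sofia (£390,500): Child Care Credit: base = 4 × £9,875 = £39,500. 32% of the £70,500 excess over £320,000 is £22,560; credit = £39,500 − £22,560 = £16,940. Child Tax Credit: income exceeds £187,400 by £203,100 → 508 increments × £28 = £14,224 ≥ base, so the credit is £0. total £16,940 + £0 = £16,940
Difference: |£19,884 − £16,940| = £2,944.

£2,944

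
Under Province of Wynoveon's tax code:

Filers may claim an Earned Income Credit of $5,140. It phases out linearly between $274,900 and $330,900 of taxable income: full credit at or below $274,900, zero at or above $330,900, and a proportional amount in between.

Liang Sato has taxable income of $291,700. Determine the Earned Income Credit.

$3,598

Earned Income Credit: $291,700 is $16,800 into a $56,000 phase-out range, leaving 39,200/56,000 of the credit: $5,140 × 39,200/56,000 = $3,598.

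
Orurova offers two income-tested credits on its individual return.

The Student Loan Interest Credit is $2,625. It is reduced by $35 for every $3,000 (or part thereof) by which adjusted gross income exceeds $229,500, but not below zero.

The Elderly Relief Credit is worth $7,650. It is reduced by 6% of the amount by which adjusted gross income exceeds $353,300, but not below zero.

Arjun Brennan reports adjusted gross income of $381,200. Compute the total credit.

$6,816

Student Loan Interest Credit: income exceeds $229,500 by $151,700, which is 51 full-or-partial $3,000 increments; reduction = 51 × $35 = $1,785, leaving $840.
Elderly Relief Credit: 6% of the $27,900 excess over $353,300 is $1,674; credit = $7,650 − $1,674 = $5,976.
Total: $840 + $5,976 = $6,816.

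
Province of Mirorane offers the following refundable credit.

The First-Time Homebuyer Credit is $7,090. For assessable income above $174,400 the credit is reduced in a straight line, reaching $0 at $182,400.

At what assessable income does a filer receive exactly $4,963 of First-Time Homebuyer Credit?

$176,800

$4,963 is 4,963/7,090 of the full $7,090, so 2,127/7,090 of the $8,000 range has been used: income = $174,400 + $8,000 × 2,127/7,090 = $176,800.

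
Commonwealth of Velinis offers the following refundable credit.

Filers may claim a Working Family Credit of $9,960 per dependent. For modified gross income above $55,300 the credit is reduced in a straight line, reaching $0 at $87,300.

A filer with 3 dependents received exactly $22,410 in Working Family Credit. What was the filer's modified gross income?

Full credit = 3 × $9,960 = $29,880.
$22,410 is 22,410/29,880 of the full $29,880, so 7,470/29,880 of the $32,000 range has been used: income = $55,300 + $32,000 × 7,470/29,880 = $63,300.

$63,300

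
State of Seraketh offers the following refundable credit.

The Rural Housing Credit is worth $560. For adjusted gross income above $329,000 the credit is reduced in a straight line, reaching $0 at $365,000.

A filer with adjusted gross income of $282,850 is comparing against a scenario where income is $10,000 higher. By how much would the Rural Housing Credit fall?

$0

At $282,850 — $282,850 is at or below the $329,000 threshold, so the full $560 applies.
At $292,850 — $292,850 is at or below the $329,000 threshold, so the full $560 applies.
Lost: $560 − $560 = $0.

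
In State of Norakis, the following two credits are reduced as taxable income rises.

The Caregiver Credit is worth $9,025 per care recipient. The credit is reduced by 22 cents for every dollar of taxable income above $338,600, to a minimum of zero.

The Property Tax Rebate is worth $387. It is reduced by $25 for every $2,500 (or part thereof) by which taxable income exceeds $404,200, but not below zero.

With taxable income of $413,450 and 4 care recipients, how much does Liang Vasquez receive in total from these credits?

$19,920

Caregiver Credit: base = 4 × $9,025 = $36,100. 22% of the $74,850 excess over $338,600 is $16,467; credit = $36,100 − $16,467 = $19,633.
Property Tax Rebate: income exceeds $404,200 by $9,250, which is 4 full-or-partial $2,500 increments; reduction = 4 × $25 = $100, leaving $287.
Total: $19,633 + $287 = $19,920.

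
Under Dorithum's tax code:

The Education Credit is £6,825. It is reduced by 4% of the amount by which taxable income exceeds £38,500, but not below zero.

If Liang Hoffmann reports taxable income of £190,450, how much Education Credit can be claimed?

£747

Education Credit: 4% of the £151,950 excess over £38,500 is £6,078; credit = £6,825 − £6,078 = £747.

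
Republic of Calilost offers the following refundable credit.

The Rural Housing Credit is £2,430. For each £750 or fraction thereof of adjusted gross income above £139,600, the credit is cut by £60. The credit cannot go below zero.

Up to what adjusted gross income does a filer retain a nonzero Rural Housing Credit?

£169,600

After 40 increments the reduction is 40 × £60 = £2,400, leaving £30; one more increment wipes it out. Increment 40 ends at excess 40 × £750 = £30,000, so the highest qualifying income is £139,600 + £30,000 = £169,600.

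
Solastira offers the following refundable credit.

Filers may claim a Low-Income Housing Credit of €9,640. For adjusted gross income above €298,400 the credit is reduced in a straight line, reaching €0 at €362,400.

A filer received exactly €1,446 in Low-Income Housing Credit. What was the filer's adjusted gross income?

€1,446 is 1,446/9,640 of the full €9,640, so 8,194/9,640 of the €64,000 range has been used: income = €298,400 + €64,000 × 8,194/9,640 = €352,800.

€352,800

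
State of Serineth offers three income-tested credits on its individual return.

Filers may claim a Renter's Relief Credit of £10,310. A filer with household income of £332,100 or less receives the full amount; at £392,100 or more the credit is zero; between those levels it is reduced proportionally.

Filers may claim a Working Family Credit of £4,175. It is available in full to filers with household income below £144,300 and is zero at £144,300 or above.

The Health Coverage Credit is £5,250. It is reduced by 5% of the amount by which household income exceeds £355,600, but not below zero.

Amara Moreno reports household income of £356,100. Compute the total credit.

Renter's Relief Credit: £356,100 is £24,000 into a £60,000 phase-out range, leaving 36,000/60,000 of the credit: £10,310 × 36,000/60,000 = £6,186.
Working Family Credit: £356,100 meets or exceeds the £144,300 cutoff, so the credit is £0.
Health Coverage Credit: 5% of the £500 excess over £355,600 is £25; credit = £5,250 − £25 = £5,225.
Total: £6,186 + £0 + £5,225 = £11,411.

£11,411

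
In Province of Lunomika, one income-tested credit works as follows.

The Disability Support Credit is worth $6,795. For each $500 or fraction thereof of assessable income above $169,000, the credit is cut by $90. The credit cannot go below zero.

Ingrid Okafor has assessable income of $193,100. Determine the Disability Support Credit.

Disability Support Credit: income exceeds $169,000 by $24,100, which is 49 full-or-partial $500 increments; reduction = 49 × $90 = $4,410, leaving $2,385.

$2,385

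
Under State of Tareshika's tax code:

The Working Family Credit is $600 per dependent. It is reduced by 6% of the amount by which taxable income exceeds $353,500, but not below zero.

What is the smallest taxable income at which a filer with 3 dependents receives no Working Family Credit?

Full credit = 3 × $600 = $1,800.
The credit falls by 6% of each dollar above $353,500, so it reaches zero when the excess is $1,800 / 6% = $30,000: income = $353,500 + $30,000 = $383,500.

$383,500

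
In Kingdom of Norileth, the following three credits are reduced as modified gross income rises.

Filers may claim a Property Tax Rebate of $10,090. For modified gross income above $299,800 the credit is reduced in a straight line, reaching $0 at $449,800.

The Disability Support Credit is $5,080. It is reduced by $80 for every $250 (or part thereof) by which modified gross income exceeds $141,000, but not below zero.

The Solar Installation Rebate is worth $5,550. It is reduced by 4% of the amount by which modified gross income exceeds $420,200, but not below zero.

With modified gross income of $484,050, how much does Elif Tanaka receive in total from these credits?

Property Tax Rebate: $484,050 is at or above $449,800, so the credit is $0.
Disability Support Credit: income exceeds $141,000 by $343,050 → 1373 increments × $80 = $109,840 ≥ base, so the credit is $0.
Solar Installation Rebate: 4% of the $63,850 excess over $420,200 is $2,554; credit = $5,550 − $2,554 = $2,996.
Total: $0 + $0 + $2,996 = $2,996.

$2,996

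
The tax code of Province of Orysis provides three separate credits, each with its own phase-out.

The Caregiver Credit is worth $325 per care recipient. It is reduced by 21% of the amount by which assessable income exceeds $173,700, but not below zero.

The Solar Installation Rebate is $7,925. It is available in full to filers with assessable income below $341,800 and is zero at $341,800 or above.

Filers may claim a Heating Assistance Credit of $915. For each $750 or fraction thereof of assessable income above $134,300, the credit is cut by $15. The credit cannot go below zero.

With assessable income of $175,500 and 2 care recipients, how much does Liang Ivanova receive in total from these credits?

Caregiver Credit: base = 2 × $325 = $650. 21% of the $1,800 excess over $173,700 is $378; credit = $650 − $378 = $272.
Solar Installation Rebate: $175,500 is below the $341,800 cutoff, so the full $7,925 applies.
Heating Assistance Credit: income exceeds $134,300 by $41,200, which is 55 full-or-partial $750 increments; reduction = 55 × $15 = $825, leaving $90.
Total: $272 + $7,925 + $90 = $8,287.

$8,287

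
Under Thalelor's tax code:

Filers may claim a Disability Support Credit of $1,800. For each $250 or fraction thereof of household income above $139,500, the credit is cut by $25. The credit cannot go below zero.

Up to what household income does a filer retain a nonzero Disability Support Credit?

After 71 increments the reduction is 71 × $25 = $1,775, leaving $25; one more increment wipes it out. Increment 71 ends at excess 71 × $250 = $17,750, so the highest qualifying income is $139,500 + $17,750 = $157,250.

$157,250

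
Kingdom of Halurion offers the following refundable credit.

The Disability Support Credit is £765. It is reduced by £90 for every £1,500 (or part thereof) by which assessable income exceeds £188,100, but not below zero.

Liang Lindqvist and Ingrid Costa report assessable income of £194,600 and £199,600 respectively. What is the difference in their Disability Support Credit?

Liang (£194,600): Disability Support Credit: income exceeds £188,100 by £6,500, which is 5 full-or-partial £1,500 increments; reduction = 5 × £90 = £450, leaving £315.
Ingrid (£199,600): Disability Support Credit: income exceeds £188,100 by £11,500, which is 8 full-or-partial £1,500 increments; reduction = 8 × £90 = £720, leaving £45.
Difference: |£315 − £45| = £270.

£270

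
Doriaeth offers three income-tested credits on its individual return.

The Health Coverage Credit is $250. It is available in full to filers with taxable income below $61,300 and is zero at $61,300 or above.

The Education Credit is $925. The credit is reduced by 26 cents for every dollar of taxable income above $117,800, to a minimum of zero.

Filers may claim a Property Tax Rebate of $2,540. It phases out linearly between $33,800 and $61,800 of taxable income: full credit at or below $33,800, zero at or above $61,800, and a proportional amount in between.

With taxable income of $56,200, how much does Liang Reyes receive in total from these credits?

Health Coverage Credit: $56,200 is below the $61,300 cutoff, so the full $250 applies.
Education Credit: $56,200 is at or below the $117,800 threshold, so the full $925 applies.
Property Tax Rebate: $56,200 is $22,400 into a $28,000 phase-out range, leaving 5,600/28,000 of the credit: $2,540 × 5,600/28,000 = $508.
Total: $250 + $925 + $508 = $1,683.

$1,683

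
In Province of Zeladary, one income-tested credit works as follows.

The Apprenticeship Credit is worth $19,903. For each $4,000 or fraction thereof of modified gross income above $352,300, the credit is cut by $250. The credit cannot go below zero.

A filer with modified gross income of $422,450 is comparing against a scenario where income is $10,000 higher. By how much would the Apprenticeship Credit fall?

At $422,450 — income exceeds $352,300 by $70,150, which is 18 full-or-partial $4,000 increments; reduction = 18 × $250 = $4,500, leaving $15,403.
At $432,450 — income exceeds $352,300 by $80,150, which is 21 full-or-partial $4,000 increments; reduction = 21 × $250 = $5,250, leaving $14,653.
Lost: $15,403 − $14,653 = $750.

$750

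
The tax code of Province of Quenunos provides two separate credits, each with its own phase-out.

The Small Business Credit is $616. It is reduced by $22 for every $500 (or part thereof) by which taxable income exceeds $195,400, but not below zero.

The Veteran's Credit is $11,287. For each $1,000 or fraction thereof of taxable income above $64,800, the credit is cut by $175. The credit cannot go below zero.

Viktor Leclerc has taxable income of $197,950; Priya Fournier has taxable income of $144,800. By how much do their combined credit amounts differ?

$132

Viktor ($197,950): Small Business Credit: income exceeds $195,400 by $2,550, which is 6 full-or-partial $500 increments; reduction = 6 × $22 = $132, leaving $484. Veteran's Credit: income exceeds $64,800 by $133,150 → 134 increments × $175 = $23,450 ≥ base, so the credit is $0. total $484 + $0 = $484
Priya ($144,800): Small Business Credit: $144,800 is at or below the $195,400 threshold, so the full $616 applies. Veteran's Credit: income exceeds $64,800 by $80,000 → 80 increments × $175 = $14,000 ≥ base, so the credit is $0. total $616 + $0 = $616
Difference: |$484 − $616| = $132.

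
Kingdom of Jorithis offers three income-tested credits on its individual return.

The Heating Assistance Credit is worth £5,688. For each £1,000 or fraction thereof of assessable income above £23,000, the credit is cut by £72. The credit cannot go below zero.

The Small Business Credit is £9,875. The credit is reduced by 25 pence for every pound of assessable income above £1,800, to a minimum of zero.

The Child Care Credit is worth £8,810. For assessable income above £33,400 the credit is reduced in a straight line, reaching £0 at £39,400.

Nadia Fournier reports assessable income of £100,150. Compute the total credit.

£72

Heating Assistance Credit: income exceeds £23,000 by £77,150, which is 78 full-or-partial £1,000 increments; reduction = 78 × £72 = £5,616, leaving £72.
Small Business Credit: 25% of the £98,350 excess over £1,800 is £24,587.50 ≥ base, so the credit is £0.
Child Care Credit: £100,150 is at or above £39,400, so the credit is £0.
Total: £72 + £0 + £0 = £72.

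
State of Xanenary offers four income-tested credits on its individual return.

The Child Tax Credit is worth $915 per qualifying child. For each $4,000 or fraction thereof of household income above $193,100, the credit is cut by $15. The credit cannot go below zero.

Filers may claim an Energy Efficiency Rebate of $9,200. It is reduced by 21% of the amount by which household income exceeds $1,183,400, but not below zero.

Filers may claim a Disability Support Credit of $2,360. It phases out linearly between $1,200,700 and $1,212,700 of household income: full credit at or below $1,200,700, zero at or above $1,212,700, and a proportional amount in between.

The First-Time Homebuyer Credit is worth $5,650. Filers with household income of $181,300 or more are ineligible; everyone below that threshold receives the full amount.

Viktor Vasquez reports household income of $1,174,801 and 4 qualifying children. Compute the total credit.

$11,560

Child Tax Credit: base = 4 × $915 = $3,660. income exceeds $193,100 by $981,701 → 246 increments × $15 = $3,690 ≥ base, so the credit is $0.
Energy Efficiency Rebate: $1,174,801 is at or below the $1,183,400 threshold, so the full $9,200 applies.
Disability Support Credit: $1,174,801 is at or below the $1,200,700 threshold, so the full $2,360 applies.
First-Time Homebuyer Credit: $1,174,801 meets or exceeds the $181,300 cutoff, so the credit is $0.
Total: $0 + $9,200 + $2,360 + $0 = $11,560.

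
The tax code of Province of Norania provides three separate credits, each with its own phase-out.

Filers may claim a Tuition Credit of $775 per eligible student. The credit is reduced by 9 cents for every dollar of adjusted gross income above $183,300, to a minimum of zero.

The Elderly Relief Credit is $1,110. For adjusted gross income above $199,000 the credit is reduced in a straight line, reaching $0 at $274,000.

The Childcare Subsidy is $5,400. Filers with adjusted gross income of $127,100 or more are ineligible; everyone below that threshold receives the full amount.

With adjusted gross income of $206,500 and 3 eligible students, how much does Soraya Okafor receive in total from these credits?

Tuition Credit: base = 3 × $775 = $2,325. 9% of the $23,200 excess over $183,300 is $2,088; credit = $2,325 − $2,088 = $237.
Elderly Relief Credit: $206,500 is $7,500 into a $75,000 phase-out range, leaving 67,500/75,000 of the credit: $1,110 × 67,500/75,000 = $999.
Childcare Subsidy: $206,500 meets or exceeds the $127,100 cutoff, so the credit is $0.
Total: $237 + $999 + $0 = $1,236.

$1,236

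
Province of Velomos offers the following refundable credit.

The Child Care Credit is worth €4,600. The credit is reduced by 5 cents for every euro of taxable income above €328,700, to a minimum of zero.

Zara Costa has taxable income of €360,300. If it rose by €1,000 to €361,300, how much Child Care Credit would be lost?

€50

At €360,300 — 5% of the €31,600 excess over €328,700 is €1,580; credit = €4,600 − €1,580 = €3,020.
At €361,300 — 5% of the €32,600 excess over €328,700 is €1,630; credit = €4,600 − €1,630 = €2,970.
Lost: €3,020 − €2,970 = €50.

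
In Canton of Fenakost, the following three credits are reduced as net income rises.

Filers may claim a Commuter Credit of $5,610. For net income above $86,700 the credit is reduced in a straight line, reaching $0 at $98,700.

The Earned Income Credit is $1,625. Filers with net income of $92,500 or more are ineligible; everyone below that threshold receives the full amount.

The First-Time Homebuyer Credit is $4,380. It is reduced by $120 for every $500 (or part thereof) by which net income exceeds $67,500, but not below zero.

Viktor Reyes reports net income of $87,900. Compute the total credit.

$6,674

Commuter Credit: $87,900 is $1,200 into a $12,000 phase-out range, leaving 10,800/12,000 of the credit: $5,610 × 10,800/12,000 = $5,049.
Earned Income Credit: $87,900 is below the $92,500 cutoff, so the full $1,625 applies.
First-Time Homebuyer Credit: income exceeds $67,500 by $20,400 → 41 increments × $120 = $4,920 ≥ base, so the credit is $0.
Total: $5,049 + $1,625 + $0 = $6,674.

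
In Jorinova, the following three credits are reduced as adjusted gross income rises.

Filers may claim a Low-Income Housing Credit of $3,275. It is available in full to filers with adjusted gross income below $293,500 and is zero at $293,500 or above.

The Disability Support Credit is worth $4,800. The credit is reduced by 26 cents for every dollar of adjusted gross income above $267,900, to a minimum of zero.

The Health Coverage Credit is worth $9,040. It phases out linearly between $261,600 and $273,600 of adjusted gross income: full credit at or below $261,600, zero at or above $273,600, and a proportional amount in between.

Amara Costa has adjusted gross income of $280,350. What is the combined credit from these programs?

Low-Income Housing Credit: $280,350 is below the $293,500 cutoff, so the full $3,275 applies.
Disability Support Credit: 26% of the $12,450 excess over $267,900 is $3,237; credit = $4,800 − $3,237 = $1,563.
Health Coverage Credit: $280,350 is at or above $273,600, so the credit is $0.
Total: $3,275 + $1,563 + $0 = $4,838.

$4,838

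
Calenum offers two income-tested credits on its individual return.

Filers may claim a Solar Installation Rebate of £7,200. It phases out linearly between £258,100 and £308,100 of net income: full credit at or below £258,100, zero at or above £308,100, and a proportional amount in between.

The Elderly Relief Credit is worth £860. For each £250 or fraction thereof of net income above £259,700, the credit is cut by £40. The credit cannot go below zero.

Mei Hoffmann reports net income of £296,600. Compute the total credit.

£1,656

Solar Installation Rebate: £296,600 is £38,500 into a £50,000 phase-out range, leaving 11,500/50,000 of the credit: £7,200 × 11,500/50,000 = £1,656.
Elderly Relief Credit: income exceeds £259,700 by £36,900 → 148 increments × £40 = £5,920 ≥ base, so the credit is £0.
Total: £1,656 + £0 = £1,656.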